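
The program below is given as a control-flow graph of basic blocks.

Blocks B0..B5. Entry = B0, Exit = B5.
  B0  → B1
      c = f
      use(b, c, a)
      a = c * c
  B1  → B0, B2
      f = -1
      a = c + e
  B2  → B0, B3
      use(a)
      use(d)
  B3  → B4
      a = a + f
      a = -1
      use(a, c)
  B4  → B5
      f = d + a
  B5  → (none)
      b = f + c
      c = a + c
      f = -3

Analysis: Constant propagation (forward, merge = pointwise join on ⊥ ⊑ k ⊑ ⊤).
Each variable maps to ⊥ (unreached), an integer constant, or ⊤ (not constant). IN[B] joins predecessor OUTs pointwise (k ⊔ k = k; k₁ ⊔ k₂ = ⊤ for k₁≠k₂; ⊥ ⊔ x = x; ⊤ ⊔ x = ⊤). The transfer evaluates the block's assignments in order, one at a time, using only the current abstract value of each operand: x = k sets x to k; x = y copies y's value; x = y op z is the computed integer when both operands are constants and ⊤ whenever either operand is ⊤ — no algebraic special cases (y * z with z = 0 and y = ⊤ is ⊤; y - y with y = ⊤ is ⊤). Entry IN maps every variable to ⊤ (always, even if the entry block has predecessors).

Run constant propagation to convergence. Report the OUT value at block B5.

Answer: {a: -1, b: ⊤, c: ⊤, d: ⊤, e: ⊤, f: -3}

Trace:
Per-block solution:
  B0:  IN=(all ⊤)  OUT=(all ⊤)
  B1:  IN=(all ⊤)  OUT={f:-1; rest ⊤}
  B2:  IN={f:-1; rest ⊤}  OUT={f:-1; rest ⊤}
  B3:  IN={f:-1; rest ⊤}  OUT={a:-1, f:-1; rest ⊤}
  B4:  IN={a:-1, f:-1; rest ⊤}  OUT={a:-1; rest ⊤}
  B5:  IN={a:-1; rest ⊤}  OUT={a:-1, f:-3; rest ⊤}

Merge at B5: IN[B5] = OUT[B4] = {a: -1, b: ⊤, c: ⊤, d: ⊤, e: ⊤, f: ⊤}
Applying B5's transfer function to that IN value gives OUT[B5] (row B5 above).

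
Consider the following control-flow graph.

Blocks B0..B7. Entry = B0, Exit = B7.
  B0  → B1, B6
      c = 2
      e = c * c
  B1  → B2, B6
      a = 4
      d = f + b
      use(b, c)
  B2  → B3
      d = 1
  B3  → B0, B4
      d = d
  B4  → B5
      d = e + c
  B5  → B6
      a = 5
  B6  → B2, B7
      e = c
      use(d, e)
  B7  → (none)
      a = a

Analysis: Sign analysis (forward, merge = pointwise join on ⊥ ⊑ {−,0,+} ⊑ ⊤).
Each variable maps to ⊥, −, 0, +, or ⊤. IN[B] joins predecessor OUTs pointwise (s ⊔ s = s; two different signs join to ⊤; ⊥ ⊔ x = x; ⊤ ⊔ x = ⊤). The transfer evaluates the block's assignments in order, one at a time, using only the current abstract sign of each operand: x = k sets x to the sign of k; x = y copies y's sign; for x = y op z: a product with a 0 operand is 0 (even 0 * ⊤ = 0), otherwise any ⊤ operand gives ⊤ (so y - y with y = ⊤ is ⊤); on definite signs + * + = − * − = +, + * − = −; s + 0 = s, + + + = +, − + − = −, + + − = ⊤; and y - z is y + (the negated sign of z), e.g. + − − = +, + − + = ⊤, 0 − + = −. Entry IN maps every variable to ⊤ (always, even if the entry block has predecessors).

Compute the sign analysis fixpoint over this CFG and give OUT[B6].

Answer: {a: ⊤, b: ⊤, c: +, d: ⊤, e: +, f: ⊤}

Trace:
Fixpoint table:
  B0:  IN=(all ⊤)  OUT={c:+, e:+; rest ⊤}
  B1:  IN={c:+, e:+; rest ⊤}  OUT={a:+, c:+, e:+; rest ⊤}
  B2:  IN={c:+, e:+; rest ⊤}  OUT={c:+, d:+, e:+; rest ⊤}
  B3:  IN={c:+, d:+, e:+; rest ⊤}  OUT={c:+, d:+, e:+; rest ⊤}
  B4:  IN={c:+, d:+, e:+; rest ⊤}  OUT={c:+, d:+, e:+; rest ⊤}
  B5:  IN={c:+, d:+, e:+; rest ⊤}  OUT={a:+, c:+, d:+, e:+; rest ⊤}
  B6:  IN={c:+, e:+; rest ⊤}  OUT={c:+, e:+; rest ⊤}
  B7:  IN={c:+, e:+; rest ⊤}  OUT={c:+, e:+; rest ⊤}

Merge at B6: IN[B6] = OUT[B0] ⊔ OUT[B1] ⊔ OUT[B5] = {a: ⊤, b: ⊤, c: +, d: ⊤, e: +, f: ⊤}
Applying B6's transfer function to that IN value gives OUT[B6] (row B6 above).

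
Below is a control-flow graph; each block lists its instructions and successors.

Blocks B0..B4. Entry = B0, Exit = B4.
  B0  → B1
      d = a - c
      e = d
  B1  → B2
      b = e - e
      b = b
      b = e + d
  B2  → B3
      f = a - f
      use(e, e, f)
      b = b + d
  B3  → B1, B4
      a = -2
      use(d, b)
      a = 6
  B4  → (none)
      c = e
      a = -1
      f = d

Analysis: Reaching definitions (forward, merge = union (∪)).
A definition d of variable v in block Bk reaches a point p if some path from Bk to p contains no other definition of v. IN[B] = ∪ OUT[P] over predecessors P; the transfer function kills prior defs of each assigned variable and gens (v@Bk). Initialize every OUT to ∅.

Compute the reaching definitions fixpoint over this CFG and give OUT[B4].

Answer: {a@B4, b@B2, c@B4, d@B0, e@B0, f@B4}

Trace:
Fixpoint table:
  B0:  IN={}  OUT={d@B0, e@B0}
  B1:  IN={a@B3, b@B2, d@B0, e@B0, f@B2}  OUT={a@B3, b@B1, d@B0, e@B0, f@B2}
  B2:  IN={a@B3, b@B1, d@B0, e@B0, f@B2}  OUT={a@B3, b@B2, d@B0, e@B0, f@B2}
  B3:  IN={a@B3, b@B2, d@B0, e@B0, f@B2}  OUT={a@B3, b@B2, d@B0, e@B0, f@B2}
  B4:  IN={a@B3, b@B2, d@B0, e@B0, f@B2}  OUT={a@B4, b@B2, c@B4, d@B0, e@B0, f@B4}

Merge at B4: IN[B4] = OUT[B3] = {a@B3, b@B2, d@B0, e@B0, f@B2}
Applying B4's transfer function to that IN value gives OUT[B4] (row B4 above).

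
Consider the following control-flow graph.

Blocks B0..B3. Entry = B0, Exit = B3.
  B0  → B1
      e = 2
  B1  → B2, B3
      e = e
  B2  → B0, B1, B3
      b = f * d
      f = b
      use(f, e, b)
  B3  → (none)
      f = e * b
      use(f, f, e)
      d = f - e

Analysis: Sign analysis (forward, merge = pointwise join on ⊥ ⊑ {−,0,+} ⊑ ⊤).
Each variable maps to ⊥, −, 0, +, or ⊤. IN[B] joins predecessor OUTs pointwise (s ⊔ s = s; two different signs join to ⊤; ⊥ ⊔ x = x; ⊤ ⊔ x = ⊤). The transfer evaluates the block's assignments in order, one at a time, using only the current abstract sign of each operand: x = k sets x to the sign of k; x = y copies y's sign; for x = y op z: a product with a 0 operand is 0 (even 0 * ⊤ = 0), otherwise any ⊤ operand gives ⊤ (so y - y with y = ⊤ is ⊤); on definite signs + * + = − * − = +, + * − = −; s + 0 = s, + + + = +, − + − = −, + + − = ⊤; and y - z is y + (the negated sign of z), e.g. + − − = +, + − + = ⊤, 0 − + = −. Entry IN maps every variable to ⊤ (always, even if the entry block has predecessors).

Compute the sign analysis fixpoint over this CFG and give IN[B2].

Converged values:
  B0: | IN=(all ⊤) | OUT={e:+; rest ⊤}
  B1: | IN={e:+; rest ⊤} | OUT={e:+; rest ⊤}
  B2: | IN={e:+; rest ⊤} | OUT={e:+; rest ⊤}
  B3: | IN={e:+; rest ⊤} | OUT={e:+; rest ⊤}

Merge at B2: IN[B2] = OUT[B1] = {a: ⊤, b: ⊤, c: ⊤, d: ⊤, e: +, f: ⊤}

Answer: {a: ⊤, b: ⊤, c: ⊤, d: ⊤, e: +, f: ⊤}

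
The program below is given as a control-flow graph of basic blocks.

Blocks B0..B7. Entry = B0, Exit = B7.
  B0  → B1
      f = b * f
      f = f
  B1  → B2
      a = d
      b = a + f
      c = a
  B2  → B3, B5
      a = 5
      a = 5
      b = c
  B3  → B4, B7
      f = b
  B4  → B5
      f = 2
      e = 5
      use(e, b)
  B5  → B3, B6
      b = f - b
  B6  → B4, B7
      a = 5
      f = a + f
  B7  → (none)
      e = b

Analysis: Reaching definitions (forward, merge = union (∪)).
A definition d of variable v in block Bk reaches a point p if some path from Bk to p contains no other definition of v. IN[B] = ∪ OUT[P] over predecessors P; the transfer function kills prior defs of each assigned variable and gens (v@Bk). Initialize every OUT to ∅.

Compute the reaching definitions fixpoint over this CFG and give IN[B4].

Converged values:
  B0:   IN={}   OUT={f@B0}
  B1:   IN={f@B0}   OUT={a@B1, b@B1, c@B1, f@B0}
  B2:   IN={a@B1, b@B1, c@B1, f@B0}   OUT={a@B2, b@B2, c@B1, f@B0}
  B3:   IN={a@B2, a@B6, b@B2, b@B5, c@B1, e@B4, f@B0, f@B4}   OUT={a@B2, a@B6, b@B2, b@B5, c@B1, e@B4, f@B3}
  B4:   IN={a@B2, a@B6, b@B2, b@B5, c@B1, e@B4, f@B3, f@B6}   OUT={a@B2, a@B6, b@B2, b@B5, c@B1, e@B4, f@B4}
  B5:   IN={a@B2, a@B6, b@B2, b@B5, c@B1, e@B4, f@B0, f@B4}   OUT={a@B2, a@B6, b@B5, c@B1, e@B4, f@B0, f@B4}
  B6:   IN={a@B2, a@B6, b@B5, c@B1, e@B4, f@B0, f@B4}   OUT={a@B6, b@B5, c@B1, e@B4, f@B6}
  B7:   IN={a@B2, a@B6, b@B2, b@B5, c@B1, e@B4, f@B3, f@B6}   OUT={a@B2, a@B6, b@B2, b@B5, c@B1, e@B7, f@B3, f@B6}

Merge at B4: IN[B4] = OUT[B3] ⊔ OUT[B6] = {a@B2, a@B6, b@B2, b@B5, c@B1, e@B4, f@B3, f@B6}

Answer: {a@B2, a@B6, b@B2, b@B5, c@B1, e@B4, f@B3, f@B6}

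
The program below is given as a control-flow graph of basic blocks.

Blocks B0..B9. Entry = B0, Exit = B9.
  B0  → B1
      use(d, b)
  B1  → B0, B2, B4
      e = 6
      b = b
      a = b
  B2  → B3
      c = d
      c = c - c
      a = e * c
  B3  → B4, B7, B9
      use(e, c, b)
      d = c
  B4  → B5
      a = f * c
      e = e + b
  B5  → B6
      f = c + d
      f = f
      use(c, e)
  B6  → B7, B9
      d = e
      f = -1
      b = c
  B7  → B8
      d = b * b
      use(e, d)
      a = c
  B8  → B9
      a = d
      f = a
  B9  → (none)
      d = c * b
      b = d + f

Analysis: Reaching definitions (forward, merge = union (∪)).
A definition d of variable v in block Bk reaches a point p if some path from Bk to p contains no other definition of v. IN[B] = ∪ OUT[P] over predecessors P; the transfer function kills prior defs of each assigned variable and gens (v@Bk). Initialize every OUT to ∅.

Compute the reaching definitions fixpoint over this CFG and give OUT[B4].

Fixpoint table:
  B0: | IN={a@B1, b@B1, e@B1} | OUT={a@B1, b@B1, e@B1}
  B1: | IN={a@B1, b@B1, e@B1} | OUT={a@B1, b@B1, e@B1}
  B2: | IN={a@B1, b@B1, e@B1} | OUT={a@B2, b@B1, c@B2, e@B1}
  B3: | IN={a@B2, b@B1, c@B2, e@B1} | OUT={a@B2, b@B1, c@B2, d@B3, e@B1}
  B4: | IN={a@B1, a@B2, b@B1, c@B2, d@B3, e@B1} | OUT={a@B4, b@B1, c@B2, d@B3, e@B4}
  B5: | IN={a@B4, b@B1, c@B2, d@B3, e@B4} | OUT={a@B4, b@B1, c@B2, d@B3, e@B4, f@B5}
  B6: | IN={a@B4, b@B1, c@B2, d@B3, e@B4, f@B5} | OUT={a@B4, b@B6, c@B2, d@B6, e@B4, f@B6}
  B7: | IN={a@B2, a@B4, b@B1, b@B6, c@B2, d@B3, d@B6, e@B1, e@B4, f@B6} | OUT={a@B7, b@B1, b@B6, c@B2, d@B7, e@B1, e@B4, f@B6}
  B8: | IN={a@B7, b@B1, b@B6, c@B2, d@B7, e@B1, e@B4, f@B6} | OUT={a@B8, b@B1, b@B6, c@B2, d@B7, e@B1, e@B4, f@B8}
  B9: | IN={a@B2, a@B4, a@B8, b@B1, b@B6, c@B2, d@B3, d@B6, d@B7, e@B1, e@B4, f@B6, f@B8} | OUT={a@B2, a@B4, a@B8, b@B9, c@B2, d@B9, e@B1, e@B4, f@B6, f@B8}

Merge at B4: IN[B4] = OUT[B1] ⊔ OUT[B3] = {a@B1, a@B2, b@B1, c@B2, d@B3, e@B1}
Applying B4's transfer function to that IN value gives OUT[B4] (row B4 above).

Answer: {a@B4, b@B1, c@B2, d@B3, e@B4}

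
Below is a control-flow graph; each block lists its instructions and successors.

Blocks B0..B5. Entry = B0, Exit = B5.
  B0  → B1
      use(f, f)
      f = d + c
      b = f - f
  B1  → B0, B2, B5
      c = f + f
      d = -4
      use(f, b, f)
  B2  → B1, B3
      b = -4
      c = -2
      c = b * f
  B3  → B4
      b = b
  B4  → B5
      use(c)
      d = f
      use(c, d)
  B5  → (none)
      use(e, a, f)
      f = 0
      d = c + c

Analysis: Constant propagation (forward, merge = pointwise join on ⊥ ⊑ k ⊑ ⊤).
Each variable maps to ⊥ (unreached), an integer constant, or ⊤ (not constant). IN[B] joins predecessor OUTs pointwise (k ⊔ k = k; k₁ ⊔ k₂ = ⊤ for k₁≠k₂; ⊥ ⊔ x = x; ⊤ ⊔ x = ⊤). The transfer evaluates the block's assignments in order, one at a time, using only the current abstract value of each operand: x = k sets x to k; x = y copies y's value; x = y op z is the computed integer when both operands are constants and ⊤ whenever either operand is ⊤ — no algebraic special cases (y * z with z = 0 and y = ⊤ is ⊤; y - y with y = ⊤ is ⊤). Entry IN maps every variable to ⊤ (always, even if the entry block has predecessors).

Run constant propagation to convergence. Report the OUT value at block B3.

Fixpoint table:
  B0: | IN=(all ⊤) | OUT=(all ⊤)
  B1: | IN=(all ⊤) | OUT={d:-4; rest ⊤}
  B2: | IN={d:-4; rest ⊤} | OUT={b:-4, d:-4; rest ⊤}
  B3: | IN={b:-4, d:-4; rest ⊤} | OUT={b:-4, d:-4; rest ⊤}
  B4: | IN={b:-4, d:-4; rest ⊤} | OUT={b:-4; rest ⊤}
  B5: | IN=(all ⊤) | OUT={f:0; rest ⊤}

Merge at B3: IN[B3] = OUT[B2] = {a: ⊤, b: -4, c: ⊤, d: -4, e: ⊤, f: ⊤}
Applying B3's transfer function to that IN value gives OUT[B3] (row B3 above).

Answer: {a: ⊤, b: -4, c: ⊤, d: -4, e: ⊤, f: ⊤}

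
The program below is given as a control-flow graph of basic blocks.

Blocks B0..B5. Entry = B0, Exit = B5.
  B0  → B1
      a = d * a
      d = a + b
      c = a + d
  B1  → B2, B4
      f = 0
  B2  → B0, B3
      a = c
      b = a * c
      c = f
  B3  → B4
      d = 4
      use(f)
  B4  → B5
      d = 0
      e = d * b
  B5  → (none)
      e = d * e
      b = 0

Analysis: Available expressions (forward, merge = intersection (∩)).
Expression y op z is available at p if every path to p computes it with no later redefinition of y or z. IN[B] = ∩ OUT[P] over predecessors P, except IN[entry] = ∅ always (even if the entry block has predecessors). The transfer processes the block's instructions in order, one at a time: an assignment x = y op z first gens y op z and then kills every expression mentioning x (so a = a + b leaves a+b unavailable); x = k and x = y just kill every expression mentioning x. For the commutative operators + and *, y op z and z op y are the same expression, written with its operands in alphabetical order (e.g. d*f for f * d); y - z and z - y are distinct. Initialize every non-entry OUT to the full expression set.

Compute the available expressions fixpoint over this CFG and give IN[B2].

Fixpoint table:
  B0:   IN={}   OUT={a+b, a+d}
  B1:   IN={a+b, a+d}   OUT={a+b, a+d}
  B2:   IN={a+b, a+d}   OUT={}
  B3:   IN={}   OUT={}
  B4:   IN={}   OUT={b*d}
  B5:   IN={b*d}   OUT={}

Merge at B2: IN[B2] = OUT[B1] = {a+b, a+d}

Answer: {a+b, a+d}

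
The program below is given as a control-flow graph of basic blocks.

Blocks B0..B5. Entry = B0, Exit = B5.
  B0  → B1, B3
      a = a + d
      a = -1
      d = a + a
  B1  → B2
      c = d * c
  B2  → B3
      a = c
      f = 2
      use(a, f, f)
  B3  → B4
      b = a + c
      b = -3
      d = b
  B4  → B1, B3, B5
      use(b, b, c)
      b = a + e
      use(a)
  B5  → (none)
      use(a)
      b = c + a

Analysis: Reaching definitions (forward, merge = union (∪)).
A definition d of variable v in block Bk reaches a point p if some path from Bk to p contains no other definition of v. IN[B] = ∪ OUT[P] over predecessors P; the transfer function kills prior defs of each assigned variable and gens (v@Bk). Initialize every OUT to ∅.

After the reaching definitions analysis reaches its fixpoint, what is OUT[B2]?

Per-block solution:
  B0: | IN={} | OUT={a@B0, d@B0}
  B1: | IN={a@B0, a@B2, b@B4, c@B1, d@B0, d@B3, f@B2} | OUT={a@B0, a@B2, b@B4, c@B1, d@B0, d@B3, f@B2}
  B2: | IN={a@B0, a@B2, b@B4, c@B1, d@B0, d@B3, f@B2} | OUT={a@B2, b@B4, c@B1, d@B0, d@B3, f@B2}
  B3: | IN={a@B0, a@B2, b@B4, c@B1, d@B0, d@B3, f@B2} | OUT={a@B0, a@B2, b@B3, c@B1, d@B3, f@B2}
  B4: | IN={a@B0, a@B2, b@B3, c@B1, d@B3, f@B2} | OUT={a@B0, a@B2, b@B4, c@B1, d@B3, f@B2}
  B5: | IN={a@B0, a@B2, b@B4, c@B1, d@B3, f@B2} | OUT={a@B0, a@B2, b@B5, c@B1, d@B3, f@B2}

Merge at B2: IN[B2] = OUT[B1] = {a@B0, a@B2, b@B4, c@B1, d@B0, d@B3, f@B2}
Applying B2's transfer function to that IN value gives OUT[B2] (row B2 above).

Answer: {a@B2, b@B4, c@B1, d@B0, d@B3, f@B2}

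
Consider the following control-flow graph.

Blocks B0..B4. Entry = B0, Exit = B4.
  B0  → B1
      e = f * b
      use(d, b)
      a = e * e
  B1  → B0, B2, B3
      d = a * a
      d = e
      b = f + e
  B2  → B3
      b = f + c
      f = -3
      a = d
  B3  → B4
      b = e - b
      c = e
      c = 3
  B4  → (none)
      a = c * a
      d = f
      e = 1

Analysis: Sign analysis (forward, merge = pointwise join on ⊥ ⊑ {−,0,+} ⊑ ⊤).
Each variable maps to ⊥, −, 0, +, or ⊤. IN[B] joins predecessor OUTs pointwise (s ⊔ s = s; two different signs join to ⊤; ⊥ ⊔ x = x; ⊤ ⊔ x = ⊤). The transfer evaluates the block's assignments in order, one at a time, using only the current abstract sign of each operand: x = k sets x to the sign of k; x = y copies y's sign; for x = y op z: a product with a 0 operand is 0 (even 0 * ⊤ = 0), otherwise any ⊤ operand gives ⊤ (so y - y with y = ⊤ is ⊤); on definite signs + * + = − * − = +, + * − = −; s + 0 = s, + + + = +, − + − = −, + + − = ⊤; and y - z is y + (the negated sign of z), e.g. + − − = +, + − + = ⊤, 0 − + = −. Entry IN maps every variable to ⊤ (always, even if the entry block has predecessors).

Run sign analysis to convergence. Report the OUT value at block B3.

Converged values:
  B0:   IN=(all ⊤)   OUT=(all ⊤)
  B1:   IN=(all ⊤)   OUT=(all ⊤)
  B2:   IN=(all ⊤)   OUT={f:-; rest ⊤}
  B3:   IN=(all ⊤)   OUT={c:+; rest ⊤}
  B4:   IN={c:+; rest ⊤}   OUT={c:+, e:+; rest ⊤}

Merge at B3: IN[B3] = OUT[B1] ⊔ OUT[B2] = {a: ⊤, b: ⊤, c: ⊤, d: ⊤, e: ⊤, f: ⊤}
Applying B3's transfer function to that IN value gives OUT[B3] (row B3 above).

Answer: {a: ⊤, b: ⊤, c: +, d: ⊤, e: ⊤, f: ⊤}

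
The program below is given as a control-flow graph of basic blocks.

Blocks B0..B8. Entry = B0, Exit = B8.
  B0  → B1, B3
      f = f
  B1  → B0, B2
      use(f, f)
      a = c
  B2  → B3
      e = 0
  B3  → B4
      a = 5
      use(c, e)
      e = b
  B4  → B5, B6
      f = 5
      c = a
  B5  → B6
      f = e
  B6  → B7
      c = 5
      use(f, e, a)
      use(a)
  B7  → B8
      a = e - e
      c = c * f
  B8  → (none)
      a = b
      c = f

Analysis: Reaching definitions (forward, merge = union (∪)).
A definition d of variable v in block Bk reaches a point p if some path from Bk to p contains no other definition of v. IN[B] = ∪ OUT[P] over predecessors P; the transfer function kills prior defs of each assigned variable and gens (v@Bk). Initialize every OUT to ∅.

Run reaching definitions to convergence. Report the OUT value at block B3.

Answer: {a@B3, e@B3, f@B0}

Trace:
Per-block solution:
  B0: | IN={a@B1, f@B0} | OUT={a@B1, f@B0}
  B1: | IN={a@B1, f@B0} | OUT={a@B1, f@B0}
  B2: | IN={a@B1, f@B0} | OUT={a@B1, e@B2, f@B0}
  B3: | IN={a@B1, e@B2, f@B0} | OUT={a@B3, e@B3, f@B0}
  B4: | IN={a@B3, e@B3, f@B0} | OUT={a@B3, c@B4, e@B3, f@B4}
  B5: | IN={a@B3, c@B4, e@B3, f@B4} | OUT={a@B3, c@B4, e@B3, f@B5}
  B6: | IN={a@B3, c@B4, e@B3, f@B4, f@B5} | OUT={a@B3, c@B6, e@B3, f@B4, f@B5}
  B7: | IN={a@B3, c@B6, e@B3, f@B4, f@B5} | OUT={a@B7, c@B7, e@B3, f@B4, f@B5}
  B8: | IN={a@B7, c@B7, e@B3, f@B4, f@B5} | OUT={a@B8, c@B8, e@B3, f@B4, f@B5}

Merge at B3: IN[B3] = OUT[B0] ⊔ OUT[B2] = {a@B1, e@B2, f@B0}
Applying B3's transfer function to that IN value gives OUT[B3] (row B3 above).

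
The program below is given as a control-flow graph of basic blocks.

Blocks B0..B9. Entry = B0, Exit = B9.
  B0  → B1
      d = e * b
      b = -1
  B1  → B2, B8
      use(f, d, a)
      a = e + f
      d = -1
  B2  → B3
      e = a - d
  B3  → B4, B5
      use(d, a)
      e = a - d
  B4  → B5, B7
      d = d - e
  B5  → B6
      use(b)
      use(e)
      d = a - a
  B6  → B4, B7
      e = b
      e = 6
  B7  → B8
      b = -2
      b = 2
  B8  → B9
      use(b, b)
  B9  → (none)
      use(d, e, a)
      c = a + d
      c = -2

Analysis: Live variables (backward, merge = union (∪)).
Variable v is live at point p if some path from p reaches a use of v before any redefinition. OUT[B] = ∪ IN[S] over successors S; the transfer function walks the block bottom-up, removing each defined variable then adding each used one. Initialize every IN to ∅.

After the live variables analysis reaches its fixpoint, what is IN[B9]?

Converged values:
  B0:  IN={a, b, e, f}  OUT={a, b, d, e, f}
  B1:  IN={a, b, d, e, f}  OUT={a, b, d, e}
  B2:  IN={a, b, d}  OUT={a, b, d}
  B3:  IN={a, b, d}  OUT={a, b, d, e}
  B4:  IN={a, b, d, e}  OUT={a, b, d, e}
  B5:  IN={a, b, e}  OUT={a, b, d}
  B6:  IN={a, b, d}  OUT={a, b, d, e}
  B7:  IN={a, d, e}  OUT={a, b, d, e}
  B8:  IN={a, b, d, e}  OUT={a, d, e}
  B9:  IN={a, d, e}  OUT={}

B9 is the boundary node: OUT[B9] = {}
Applying B9's transfer function to that OUT value gives IN[B9] (row B9 above).

Answer: {a, d, e}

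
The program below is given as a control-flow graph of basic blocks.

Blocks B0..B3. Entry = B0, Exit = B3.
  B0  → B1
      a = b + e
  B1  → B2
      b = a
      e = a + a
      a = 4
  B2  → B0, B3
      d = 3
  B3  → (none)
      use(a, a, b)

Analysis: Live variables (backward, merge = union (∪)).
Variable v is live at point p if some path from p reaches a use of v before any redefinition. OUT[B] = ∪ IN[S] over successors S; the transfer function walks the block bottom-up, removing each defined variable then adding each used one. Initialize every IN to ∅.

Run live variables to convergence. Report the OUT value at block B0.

Answer: {a}

Derivation:
Converged values:
  B0:  IN={b, e}  OUT={a}
  B1:  IN={a}  OUT={a, b, e}
  B2:  IN={a, b, e}  OUT={a, b, e}
  B3:  IN={a, b}  OUT={}

Merge at B0: OUT[B0] = IN[B1] = {a}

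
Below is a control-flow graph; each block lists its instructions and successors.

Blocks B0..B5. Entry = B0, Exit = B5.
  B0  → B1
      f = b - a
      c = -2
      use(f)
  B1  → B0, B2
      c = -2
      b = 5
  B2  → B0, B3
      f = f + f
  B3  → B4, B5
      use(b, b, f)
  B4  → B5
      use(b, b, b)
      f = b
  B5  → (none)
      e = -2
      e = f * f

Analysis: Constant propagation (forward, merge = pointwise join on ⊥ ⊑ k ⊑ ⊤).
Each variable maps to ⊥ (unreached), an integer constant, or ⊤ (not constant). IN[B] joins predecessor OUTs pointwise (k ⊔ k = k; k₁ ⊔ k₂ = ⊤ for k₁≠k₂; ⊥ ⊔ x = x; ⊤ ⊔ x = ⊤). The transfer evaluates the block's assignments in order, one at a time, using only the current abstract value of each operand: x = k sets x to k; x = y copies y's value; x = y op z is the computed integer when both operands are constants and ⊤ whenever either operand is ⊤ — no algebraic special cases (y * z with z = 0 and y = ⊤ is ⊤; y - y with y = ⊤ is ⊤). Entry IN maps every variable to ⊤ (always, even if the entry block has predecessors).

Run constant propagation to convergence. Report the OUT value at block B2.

Answer: {a: ⊤, b: 5, c: -2, d: ⊤, e: ⊤, f: ⊤}

Trace:
Per-block solution:
  B0: | IN=(all ⊤) | OUT={c:-2; rest ⊤}
  B1: | IN={c:-2; rest ⊤} | OUT={b:5, c:-2; rest ⊤}
  B2: | IN={b:5, c:-2; rest ⊤} | OUT={b:5, c:-2; rest ⊤}
  B3: | IN={b:5, c:-2; rest ⊤} | OUT={b:5, c:-2; rest ⊤}
  B4: | IN={b:5, c:-2; rest ⊤} | OUT={b:5, c:-2, f:5; rest ⊤}
  B5: | IN={b:5, c:-2; rest ⊤} | OUT={b:5, c:-2; rest ⊤}

Merge at B2: IN[B2] = OUT[B1] = {a: ⊤, b: 5, c: -2, d: ⊤, e: ⊤, f: ⊤}
Applying B2's transfer function to that IN value gives OUT[B2] (row B2 above).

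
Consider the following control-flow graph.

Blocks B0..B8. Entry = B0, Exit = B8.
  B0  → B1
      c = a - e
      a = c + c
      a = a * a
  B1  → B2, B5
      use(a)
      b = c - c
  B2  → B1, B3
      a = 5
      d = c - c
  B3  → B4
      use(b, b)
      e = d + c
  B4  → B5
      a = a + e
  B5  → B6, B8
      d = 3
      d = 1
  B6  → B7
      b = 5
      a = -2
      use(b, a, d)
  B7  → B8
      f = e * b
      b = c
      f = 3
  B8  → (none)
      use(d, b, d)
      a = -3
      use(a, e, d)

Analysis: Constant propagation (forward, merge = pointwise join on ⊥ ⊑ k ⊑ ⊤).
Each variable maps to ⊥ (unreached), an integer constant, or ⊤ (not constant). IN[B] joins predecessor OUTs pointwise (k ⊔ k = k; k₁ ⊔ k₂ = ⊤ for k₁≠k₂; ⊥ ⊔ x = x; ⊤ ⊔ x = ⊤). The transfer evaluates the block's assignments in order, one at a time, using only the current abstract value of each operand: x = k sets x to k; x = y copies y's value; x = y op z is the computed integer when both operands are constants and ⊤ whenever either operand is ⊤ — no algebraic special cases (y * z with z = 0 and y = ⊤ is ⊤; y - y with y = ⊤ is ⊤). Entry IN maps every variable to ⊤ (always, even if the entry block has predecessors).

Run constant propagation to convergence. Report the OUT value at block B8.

Answer: {a: -3, b: ⊤, c: ⊤, d: 1, e: ⊤, f: ⊤}

Derivation:
Per-block solution:
  B0:  IN=(all ⊤)  OUT=(all ⊤)
  B1:  IN=(all ⊤)  OUT=(all ⊤)
  B2:  IN=(all ⊤)  OUT={a:5; rest ⊤}
  B3:  IN={a:5; rest ⊤}  OUT={a:5; rest ⊤}
  B4:  IN={a:5; rest ⊤}  OUT=(all ⊤)
  B5:  IN=(all ⊤)  OUT={d:1; rest ⊤}
  B6:  IN={d:1; rest ⊤}  OUT={a:-2, b:5, d:1; rest ⊤}
  B7:  IN={a:-2, b:5, d:1; rest ⊤}  OUT={a:-2, d:1, f:3; rest ⊤}
  B8:  IN={d:1; rest ⊤}  OUT={a:-3, d:1; rest ⊤}

Merge at B8: IN[B8] = OUT[B5] ⊔ OUT[B7] = {a: ⊤, b: ⊤, c: ⊤, d: 1, e: ⊤, f: ⊤}
Applying B8's transfer function to that IN value gives OUT[B8] (row B8 above).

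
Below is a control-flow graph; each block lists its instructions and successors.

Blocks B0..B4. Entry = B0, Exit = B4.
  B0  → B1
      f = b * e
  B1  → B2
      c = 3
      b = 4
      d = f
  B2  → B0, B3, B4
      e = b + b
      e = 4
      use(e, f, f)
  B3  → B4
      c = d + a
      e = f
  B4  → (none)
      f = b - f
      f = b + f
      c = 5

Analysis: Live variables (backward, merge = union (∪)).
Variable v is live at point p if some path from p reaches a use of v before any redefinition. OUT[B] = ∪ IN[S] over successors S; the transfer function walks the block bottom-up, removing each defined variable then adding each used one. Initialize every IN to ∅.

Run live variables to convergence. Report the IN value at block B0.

Answer: {a, b, e}

Working:
Per-block solution:
  B0:   IN={a, b, e}   OUT={a, f}
  B1:   IN={a, f}   OUT={a, b, d, f}
  B2:   IN={a, b, d, f}   OUT={a, b, d, e, f}
  B3:   IN={a, b, d, f}   OUT={b, f}
  B4:   IN={b, f}   OUT={}

Merge at B0: OUT[B0] = IN[B1] = {a, f}
Applying B0's transfer function to that OUT value gives IN[B0] (row B0 above).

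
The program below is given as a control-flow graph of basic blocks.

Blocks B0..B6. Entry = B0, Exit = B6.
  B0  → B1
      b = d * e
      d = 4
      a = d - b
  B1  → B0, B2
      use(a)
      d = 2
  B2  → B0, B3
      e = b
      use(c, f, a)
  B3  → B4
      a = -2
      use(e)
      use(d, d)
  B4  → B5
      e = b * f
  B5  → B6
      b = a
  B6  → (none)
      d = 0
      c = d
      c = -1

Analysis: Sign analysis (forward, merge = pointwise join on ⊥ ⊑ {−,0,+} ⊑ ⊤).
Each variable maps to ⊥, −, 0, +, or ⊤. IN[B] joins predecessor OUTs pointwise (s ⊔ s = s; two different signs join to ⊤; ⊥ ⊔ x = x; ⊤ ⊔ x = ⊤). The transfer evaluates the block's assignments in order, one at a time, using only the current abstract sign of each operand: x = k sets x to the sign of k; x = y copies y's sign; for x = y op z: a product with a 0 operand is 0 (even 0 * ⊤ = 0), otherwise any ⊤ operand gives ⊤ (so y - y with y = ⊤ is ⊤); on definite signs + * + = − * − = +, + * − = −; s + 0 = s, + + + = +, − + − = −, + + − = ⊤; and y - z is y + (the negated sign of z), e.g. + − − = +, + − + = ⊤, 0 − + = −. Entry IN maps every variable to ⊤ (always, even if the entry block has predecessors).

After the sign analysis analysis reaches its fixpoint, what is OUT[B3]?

Answer: {a: -, b: ⊤, c: ⊤, d: +, e: ⊤, f: ⊤}

Working:
Per-block solution:
  B0:  IN=(all ⊤)  OUT={d:+; rest ⊤}
  B1:  IN={d:+; rest ⊤}  OUT={d:+; rest ⊤}
  B2:  IN={d:+; rest ⊤}  OUT={d:+; rest ⊤}
  B3:  IN={d:+; rest ⊤}  OUT={a:-, d:+; rest ⊤}
  B4:  IN={a:-, d:+; rest ⊤}  OUT={a:-, d:+; rest ⊤}
  B5:  IN={a:-, d:+; rest ⊤}  OUT={a:-, b:-, d:+; rest ⊤}
  B6:  IN={a:-, b:-, d:+; rest ⊤}  OUT={a:-, b:-, c:-, d:0; rest ⊤}

Merge at B3: IN[B3] = OUT[B2] = {a: ⊤, b: ⊤, c: ⊤, d: +, e: ⊤, f: ⊤}
Applying B3's transfer function to that IN value gives OUT[B3] (row B3 above).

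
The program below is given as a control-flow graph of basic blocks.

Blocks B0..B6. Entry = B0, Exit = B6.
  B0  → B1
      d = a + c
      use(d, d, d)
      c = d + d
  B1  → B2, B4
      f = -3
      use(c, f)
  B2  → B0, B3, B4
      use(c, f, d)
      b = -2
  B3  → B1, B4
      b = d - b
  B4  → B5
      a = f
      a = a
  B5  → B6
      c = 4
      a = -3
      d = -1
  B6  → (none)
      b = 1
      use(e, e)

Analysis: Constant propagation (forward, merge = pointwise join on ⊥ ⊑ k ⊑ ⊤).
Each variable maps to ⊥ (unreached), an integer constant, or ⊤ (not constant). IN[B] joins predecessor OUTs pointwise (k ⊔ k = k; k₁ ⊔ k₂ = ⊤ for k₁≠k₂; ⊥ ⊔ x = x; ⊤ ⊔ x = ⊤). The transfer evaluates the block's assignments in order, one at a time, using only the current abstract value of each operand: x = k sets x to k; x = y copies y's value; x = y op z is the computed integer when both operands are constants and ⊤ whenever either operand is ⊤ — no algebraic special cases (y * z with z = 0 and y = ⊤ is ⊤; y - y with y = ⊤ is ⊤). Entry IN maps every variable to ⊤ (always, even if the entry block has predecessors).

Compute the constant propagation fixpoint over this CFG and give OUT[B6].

Converged values:
  B0:   IN=(all ⊤)   OUT=(all ⊤)
  B1:   IN=(all ⊤)   OUT={f:-3; rest ⊤}
  B2:   IN={f:-3; rest ⊤}   OUT={b:-2, f:-3; rest ⊤}
  B3:   IN={b:-2, f:-3; rest ⊤}   OUT={f:-3; rest ⊤}
  B4:   IN={f:-3; rest ⊤}   OUT={a:-3, f:-3; rest ⊤}
  B5:   IN={a:-3, f:-3; rest ⊤}   OUT={a:-3, c:4, d:-1, f:-3; rest ⊤}
  B6:   IN={a:-3, c:4, d:-1, f:-3; rest ⊤}   OUT={a:-3, b:1, c:4, d:-1, f:-3; rest ⊤}

Merge at B6: IN[B6] = OUT[B5] = {a: -3, b: ⊤, c: 4, d: -1, e: ⊤, f: -3}
Applying B6's transfer function to that IN value gives OUT[B6] (row B6 above).

Answer: {a: -3, b: 1, c: 4, d: -1, e: ⊤, f: -3}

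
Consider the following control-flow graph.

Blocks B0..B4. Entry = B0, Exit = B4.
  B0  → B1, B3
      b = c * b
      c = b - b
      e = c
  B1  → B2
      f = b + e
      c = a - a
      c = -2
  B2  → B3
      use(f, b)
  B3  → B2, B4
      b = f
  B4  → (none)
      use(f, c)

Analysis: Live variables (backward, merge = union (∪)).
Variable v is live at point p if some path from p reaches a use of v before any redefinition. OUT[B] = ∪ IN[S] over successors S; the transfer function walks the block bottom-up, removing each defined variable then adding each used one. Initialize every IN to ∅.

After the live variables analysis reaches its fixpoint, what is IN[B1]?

Answer: {a, b, e}

Working:
Per-block solution:
  B0: | IN={a, b, c, f} | OUT={a, b, c, e, f}
  B1: | IN={a, b, e} | OUT={b, c, f}
  B2: | IN={b, c, f} | OUT={c, f}
  B3: | IN={c, f} | OUT={b, c, f}
  B4: | IN={c, f} | OUT={}

Merge at B1: OUT[B1] = IN[B2] = {b, c, f}
Applying B1's transfer function to that OUT value gives IN[B1] (row B1 above).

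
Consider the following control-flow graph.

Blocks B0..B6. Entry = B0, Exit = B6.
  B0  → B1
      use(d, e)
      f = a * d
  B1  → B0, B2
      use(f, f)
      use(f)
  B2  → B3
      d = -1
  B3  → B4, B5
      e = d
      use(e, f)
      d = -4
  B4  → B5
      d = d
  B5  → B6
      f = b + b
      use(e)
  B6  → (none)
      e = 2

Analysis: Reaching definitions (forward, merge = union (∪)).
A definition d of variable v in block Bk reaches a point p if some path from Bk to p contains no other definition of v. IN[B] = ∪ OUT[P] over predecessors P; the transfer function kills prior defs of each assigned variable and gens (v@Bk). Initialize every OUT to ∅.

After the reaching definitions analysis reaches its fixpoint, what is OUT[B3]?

Converged values:
  B0: | IN={f@B0} | OUT={f@B0}
  B1: | IN={f@B0} | OUT={f@B0}
  B2: | IN={f@B0} | OUT={d@B2, f@B0}
  B3: | IN={d@B2, f@B0} | OUT={d@B3, e@B3, f@B0}
  B4: | IN={d@B3, e@B3, f@B0} | OUT={d@B4, e@B3, f@B0}
  B5: | IN={d@B3, d@B4, e@B3, f@B0} | OUT={d@B3, d@B4, e@B3, f@B5}
  B6: | IN={d@B3, d@B4, e@B3, f@B5} | OUT={d@B3, d@B4, e@B6, f@B5}

Merge at B3: IN[B3] = OUT[B2] = {d@B2, f@B0}
Applying B3's transfer function to that IN value gives OUT[B3] (row B3 above).

Answer: {d@B3, e@B3, f@B0}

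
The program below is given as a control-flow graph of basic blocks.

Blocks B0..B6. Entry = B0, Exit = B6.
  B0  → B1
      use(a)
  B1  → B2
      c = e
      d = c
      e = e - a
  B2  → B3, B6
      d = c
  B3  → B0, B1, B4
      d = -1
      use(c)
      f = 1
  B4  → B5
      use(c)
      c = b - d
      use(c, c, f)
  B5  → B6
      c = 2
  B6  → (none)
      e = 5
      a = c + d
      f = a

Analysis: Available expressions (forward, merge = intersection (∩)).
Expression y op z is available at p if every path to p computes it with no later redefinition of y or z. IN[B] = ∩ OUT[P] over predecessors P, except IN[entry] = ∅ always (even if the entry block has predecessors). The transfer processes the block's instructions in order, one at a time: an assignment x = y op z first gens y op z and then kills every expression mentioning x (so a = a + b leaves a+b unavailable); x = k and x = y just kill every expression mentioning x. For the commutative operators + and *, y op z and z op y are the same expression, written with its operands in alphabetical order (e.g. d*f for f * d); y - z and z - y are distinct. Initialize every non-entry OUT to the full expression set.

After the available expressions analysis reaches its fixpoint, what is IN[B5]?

Fixpoint table:
  B0:   IN={}   OUT={}
  B1:   IN={}   OUT={}
  B2:   IN={}   OUT={}
  B3:   IN={}   OUT={}
  B4:   IN={}   OUT={b-d}
  B5:   IN={b-d}   OUT={b-d}
  B6:   IN={}   OUT={c+d}

Merge at B5: IN[B5] = OUT[B4] = {b-d}

Answer: {b-d}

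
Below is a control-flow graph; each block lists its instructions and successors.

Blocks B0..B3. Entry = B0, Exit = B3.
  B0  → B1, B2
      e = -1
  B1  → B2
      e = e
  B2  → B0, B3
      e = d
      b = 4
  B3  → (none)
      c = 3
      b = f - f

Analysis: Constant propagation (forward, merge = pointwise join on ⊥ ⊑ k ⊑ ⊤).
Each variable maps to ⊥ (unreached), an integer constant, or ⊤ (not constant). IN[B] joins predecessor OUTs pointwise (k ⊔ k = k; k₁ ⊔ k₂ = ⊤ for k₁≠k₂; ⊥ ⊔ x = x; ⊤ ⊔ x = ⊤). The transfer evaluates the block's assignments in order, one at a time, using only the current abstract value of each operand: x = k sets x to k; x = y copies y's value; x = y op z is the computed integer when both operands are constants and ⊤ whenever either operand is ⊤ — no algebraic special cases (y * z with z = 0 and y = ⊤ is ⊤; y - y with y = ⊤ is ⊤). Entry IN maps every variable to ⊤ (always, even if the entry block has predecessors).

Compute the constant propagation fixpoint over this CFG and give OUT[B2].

Answer: {a: ⊤, b: 4, c: ⊤, d: ⊤, e: ⊤, f: ⊤}

Derivation:
Converged values:
  B0: | IN=(all ⊤) | OUT={e:-1; rest ⊤}
  B1: | IN={e:-1; rest ⊤} | OUT={e:-1; rest ⊤}
  B2: | IN={e:-1; rest ⊤} | OUT={b:4; rest ⊤}
  B3: | IN={b:4; rest ⊤} | OUT={c:3; rest ⊤}

Merge at B2: IN[B2] = OUT[B0] ⊔ OUT[B1] = {a: ⊤, b: ⊤, c: ⊤, d: ⊤, e: -1, f: ⊤}
Applying B2's transfer function to that IN value gives OUT[B2] (row B2 above).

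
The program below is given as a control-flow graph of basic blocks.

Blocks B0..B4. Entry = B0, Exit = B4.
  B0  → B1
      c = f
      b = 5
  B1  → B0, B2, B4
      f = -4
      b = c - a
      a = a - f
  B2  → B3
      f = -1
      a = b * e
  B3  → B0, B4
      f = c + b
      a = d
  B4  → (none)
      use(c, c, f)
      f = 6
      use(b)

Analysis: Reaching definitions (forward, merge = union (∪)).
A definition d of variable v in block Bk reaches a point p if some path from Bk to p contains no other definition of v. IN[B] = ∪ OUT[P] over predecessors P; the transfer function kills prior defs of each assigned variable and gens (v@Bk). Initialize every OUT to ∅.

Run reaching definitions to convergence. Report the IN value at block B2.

Per-block solution:
  B0:  IN={a@B1, a@B3, b@B1, c@B0, f@B1, f@B3}  OUT={a@B1, a@B3, b@B0, c@B0, f@B1, f@B3}
  B1:  IN={a@B1, a@B3, b@B0, c@B0, f@B1, f@B3}  OUT={a@B1, b@B1, c@B0, f@B1}
  B2:  IN={a@B1, b@B1, c@B0, f@B1}  OUT={a@B2, b@B1, c@B0, f@B2}
  B3:  IN={a@B2, b@B1, c@B0, f@B2}  OUT={a@B3, b@B1, c@B0, f@B3}
  B4:  IN={a@B1, a@B3, b@B1, c@B0, f@B1, f@B3}  OUT={a@B1, a@B3, b@B1, c@B0, f@B4}

Merge at B2: IN[B2] = OUT[B1] = {a@B1, b@B1, c@B0, f@B1}

Answer: {a@B1, b@B1, c@B0, f@B1}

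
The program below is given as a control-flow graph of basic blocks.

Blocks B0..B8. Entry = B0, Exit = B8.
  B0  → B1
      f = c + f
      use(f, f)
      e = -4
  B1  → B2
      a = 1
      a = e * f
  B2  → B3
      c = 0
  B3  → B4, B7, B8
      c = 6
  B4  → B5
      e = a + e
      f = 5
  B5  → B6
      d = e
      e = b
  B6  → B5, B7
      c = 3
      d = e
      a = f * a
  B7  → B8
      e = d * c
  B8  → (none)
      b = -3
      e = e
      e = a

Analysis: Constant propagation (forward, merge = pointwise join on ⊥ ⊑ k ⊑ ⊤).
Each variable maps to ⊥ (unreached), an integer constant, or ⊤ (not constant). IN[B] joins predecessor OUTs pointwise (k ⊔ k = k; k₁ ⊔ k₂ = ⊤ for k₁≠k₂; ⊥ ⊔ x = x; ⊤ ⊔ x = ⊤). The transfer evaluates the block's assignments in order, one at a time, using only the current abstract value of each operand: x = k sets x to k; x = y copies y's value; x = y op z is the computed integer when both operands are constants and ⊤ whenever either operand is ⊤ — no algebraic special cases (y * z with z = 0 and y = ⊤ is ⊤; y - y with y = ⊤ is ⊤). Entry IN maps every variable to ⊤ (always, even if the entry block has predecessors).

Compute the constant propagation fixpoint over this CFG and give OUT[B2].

Per-block solution:
  B0: | IN=(all ⊤) | OUT={e:-4; rest ⊤}
  B1: | IN={e:-4; rest ⊤} | OUT={e:-4; rest ⊤}
  B2: | IN={e:-4; rest ⊤} | OUT={c:0, e:-4; rest ⊤}
  B3: | IN={c:0, e:-4; rest ⊤} | OUT={c:6, e:-4; rest ⊤}
  B4: | IN={c:6, e:-4; rest ⊤} | OUT={c:6, f:5; rest ⊤}
  B5: | IN={f:5; rest ⊤} | OUT={f:5; rest ⊤}
  B6: | IN={f:5; rest ⊤} | OUT={c:3, f:5; rest ⊤}
  B7: | IN=(all ⊤) | OUT=(all ⊤)
  B8: | IN=(all ⊤) | OUT={b:-3; rest ⊤}

Merge at B2: IN[B2] = OUT[B1] = {a: ⊤, b: ⊤, c: ⊤, d: ⊤, e: -4, f: ⊤}
Applying B2's transfer function to that IN value gives OUT[B2] (row B2 above).

Answer: {a: ⊤, b: ⊤, c: 0, d: ⊤, e: -4, f: ⊤}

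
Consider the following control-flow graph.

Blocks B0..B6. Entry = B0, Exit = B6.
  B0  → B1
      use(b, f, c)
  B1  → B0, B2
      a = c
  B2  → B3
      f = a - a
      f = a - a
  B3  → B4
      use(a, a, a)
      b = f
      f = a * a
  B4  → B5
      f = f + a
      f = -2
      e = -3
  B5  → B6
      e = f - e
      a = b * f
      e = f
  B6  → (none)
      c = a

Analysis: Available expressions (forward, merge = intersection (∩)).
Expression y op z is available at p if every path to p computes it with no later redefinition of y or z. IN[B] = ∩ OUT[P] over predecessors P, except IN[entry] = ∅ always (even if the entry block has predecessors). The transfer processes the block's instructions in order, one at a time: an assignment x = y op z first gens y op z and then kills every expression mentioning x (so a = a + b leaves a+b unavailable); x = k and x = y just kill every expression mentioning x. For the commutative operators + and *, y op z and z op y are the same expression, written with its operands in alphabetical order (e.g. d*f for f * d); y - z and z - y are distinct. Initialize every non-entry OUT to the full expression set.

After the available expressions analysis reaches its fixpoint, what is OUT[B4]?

Converged values:
  B0:  IN={}  OUT={}
  B1:  IN={}  OUT={}
  B2:  IN={}  OUT={a-a}
  B3:  IN={a-a}  OUT={a*a, a-a}
  B4:  IN={a*a, a-a}  OUT={a*a, a-a}
  B5:  IN={a*a, a-a}  OUT={b*f}
  B6:  IN={b*f}  OUT={b*f}

Merge at B4: IN[B4] = OUT[B3] = {a*a, a-a}
Applying B4's transfer function to that IN value gives OUT[B4] (row B4 above).

Answer: {a*a, a-a}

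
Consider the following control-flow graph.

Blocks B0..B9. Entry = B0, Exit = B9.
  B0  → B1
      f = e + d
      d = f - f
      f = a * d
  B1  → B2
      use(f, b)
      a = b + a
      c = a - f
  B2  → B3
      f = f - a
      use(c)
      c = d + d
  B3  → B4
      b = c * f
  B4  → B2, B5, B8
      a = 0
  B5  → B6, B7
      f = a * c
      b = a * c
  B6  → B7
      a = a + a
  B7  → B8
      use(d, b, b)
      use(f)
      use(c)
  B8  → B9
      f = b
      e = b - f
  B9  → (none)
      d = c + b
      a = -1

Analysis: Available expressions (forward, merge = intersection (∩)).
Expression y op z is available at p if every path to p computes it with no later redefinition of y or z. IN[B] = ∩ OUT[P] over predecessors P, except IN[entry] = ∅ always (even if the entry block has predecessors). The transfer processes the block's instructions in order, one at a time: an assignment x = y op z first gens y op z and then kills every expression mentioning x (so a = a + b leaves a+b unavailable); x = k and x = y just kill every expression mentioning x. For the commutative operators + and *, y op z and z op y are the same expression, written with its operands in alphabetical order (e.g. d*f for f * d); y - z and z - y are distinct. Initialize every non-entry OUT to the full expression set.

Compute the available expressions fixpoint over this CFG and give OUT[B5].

Answer: {a*c, d+d}

Derivation:
Fixpoint table:
  B0:  IN={}  OUT={a*d}
  B1:  IN={a*d}  OUT={a-f}
  B2:  IN={}  OUT={d+d}
  B3:  IN={d+d}  OUT={c*f, d+d}
  B4:  IN={c*f, d+d}  OUT={c*f, d+d}
  B5:  IN={c*f, d+d}  OUT={a*c, d+d}
  B6:  IN={a*c, d+d}  OUT={d+d}
  B7:  IN={d+d}  OUT={d+d}
  B8:  IN={d+d}  OUT={b-f, d+d}
  B9:  IN={b-f, d+d}  OUT={b+c, b-f}

Merge at B5: IN[B5] = OUT[B4] = {c*f, d+d}
Applying B5's transfer function to that IN value gives OUT[B5] (row B5 above).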